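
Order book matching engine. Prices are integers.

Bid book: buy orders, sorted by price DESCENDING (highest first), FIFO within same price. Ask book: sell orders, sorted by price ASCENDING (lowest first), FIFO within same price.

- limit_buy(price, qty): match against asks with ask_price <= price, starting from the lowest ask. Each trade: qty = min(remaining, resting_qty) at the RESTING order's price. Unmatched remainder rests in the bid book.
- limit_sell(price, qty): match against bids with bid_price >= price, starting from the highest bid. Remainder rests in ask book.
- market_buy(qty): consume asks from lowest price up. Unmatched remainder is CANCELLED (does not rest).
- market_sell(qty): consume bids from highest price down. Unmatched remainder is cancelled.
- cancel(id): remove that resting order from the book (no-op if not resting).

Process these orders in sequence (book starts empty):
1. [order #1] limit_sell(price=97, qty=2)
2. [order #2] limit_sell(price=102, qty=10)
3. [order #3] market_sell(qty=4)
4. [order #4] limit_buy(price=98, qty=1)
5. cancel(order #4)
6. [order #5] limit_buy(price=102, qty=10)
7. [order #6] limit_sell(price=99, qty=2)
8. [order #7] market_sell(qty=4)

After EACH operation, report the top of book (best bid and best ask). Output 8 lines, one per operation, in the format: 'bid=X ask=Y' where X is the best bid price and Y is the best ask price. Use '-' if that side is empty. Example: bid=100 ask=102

After op 1 [order #1] limit_sell(price=97, qty=2): fills=none; bids=[-] asks=[#1:2@97]
After op 2 [order #2] limit_sell(price=102, qty=10): fills=none; bids=[-] asks=[#1:2@97 #2:10@102]
After op 3 [order #3] market_sell(qty=4): fills=none; bids=[-] asks=[#1:2@97 #2:10@102]
After op 4 [order #4] limit_buy(price=98, qty=1): fills=#4x#1:1@97; bids=[-] asks=[#1:1@97 #2:10@102]
After op 5 cancel(order #4): fills=none; bids=[-] asks=[#1:1@97 #2:10@102]
After op 6 [order #5] limit_buy(price=102, qty=10): fills=#5x#1:1@97 #5x#2:9@102; bids=[-] asks=[#2:1@102]
After op 7 [order #6] limit_sell(price=99, qty=2): fills=none; bids=[-] asks=[#6:2@99 #2:1@102]
After op 8 [order #7] market_sell(qty=4): fills=none; bids=[-] asks=[#6:2@99 #2:1@102]

Answer: bid=- ask=97
bid=- ask=97
bid=- ask=97
bid=- ask=97
bid=- ask=97
bid=- ask=102
bid=- ask=99
bid=- ask=99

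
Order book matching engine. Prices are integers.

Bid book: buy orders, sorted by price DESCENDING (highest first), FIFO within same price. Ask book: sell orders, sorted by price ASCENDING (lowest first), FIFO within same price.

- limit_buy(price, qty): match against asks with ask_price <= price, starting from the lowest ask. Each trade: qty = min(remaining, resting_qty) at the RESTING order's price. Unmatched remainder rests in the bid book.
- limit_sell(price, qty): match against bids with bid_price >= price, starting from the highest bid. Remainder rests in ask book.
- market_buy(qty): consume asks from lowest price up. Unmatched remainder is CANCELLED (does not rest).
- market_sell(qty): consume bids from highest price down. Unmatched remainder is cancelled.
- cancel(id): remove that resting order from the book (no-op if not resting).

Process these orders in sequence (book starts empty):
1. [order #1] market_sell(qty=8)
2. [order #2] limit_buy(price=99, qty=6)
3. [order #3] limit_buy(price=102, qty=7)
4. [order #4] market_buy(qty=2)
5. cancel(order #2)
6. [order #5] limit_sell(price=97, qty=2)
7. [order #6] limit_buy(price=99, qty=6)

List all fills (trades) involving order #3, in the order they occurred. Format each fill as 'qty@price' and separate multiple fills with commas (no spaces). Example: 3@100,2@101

After op 1 [order #1] market_sell(qty=8): fills=none; bids=[-] asks=[-]
After op 2 [order #2] limit_buy(price=99, qty=6): fills=none; bids=[#2:6@99] asks=[-]
After op 3 [order #3] limit_buy(price=102, qty=7): fills=none; bids=[#3:7@102 #2:6@99] asks=[-]
After op 4 [order #4] market_buy(qty=2): fills=none; bids=[#3:7@102 #2:6@99] asks=[-]
After op 5 cancel(order #2): fills=none; bids=[#3:7@102] asks=[-]
After op 6 [order #5] limit_sell(price=97, qty=2): fills=#3x#5:2@102; bids=[#3:5@102] asks=[-]
After op 7 [order #6] limit_buy(price=99, qty=6): fills=none; bids=[#3:5@102 #6:6@99] asks=[-]

Answer: 2@102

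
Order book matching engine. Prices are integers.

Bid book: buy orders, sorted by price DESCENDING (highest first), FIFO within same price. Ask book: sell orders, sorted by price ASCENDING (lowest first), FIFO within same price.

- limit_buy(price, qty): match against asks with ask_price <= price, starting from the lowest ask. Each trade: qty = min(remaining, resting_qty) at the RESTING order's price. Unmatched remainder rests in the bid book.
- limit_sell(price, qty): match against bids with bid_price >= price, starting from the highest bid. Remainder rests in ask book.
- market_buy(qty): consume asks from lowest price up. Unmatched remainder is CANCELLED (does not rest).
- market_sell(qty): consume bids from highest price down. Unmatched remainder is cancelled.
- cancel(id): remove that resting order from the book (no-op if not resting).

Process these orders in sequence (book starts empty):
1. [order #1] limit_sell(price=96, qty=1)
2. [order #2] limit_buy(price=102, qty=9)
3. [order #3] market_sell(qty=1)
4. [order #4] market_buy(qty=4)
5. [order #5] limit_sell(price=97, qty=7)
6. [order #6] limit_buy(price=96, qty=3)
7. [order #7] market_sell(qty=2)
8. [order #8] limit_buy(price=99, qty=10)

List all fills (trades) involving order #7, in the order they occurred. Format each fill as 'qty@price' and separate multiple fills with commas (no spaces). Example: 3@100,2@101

After op 1 [order #1] limit_sell(price=96, qty=1): fills=none; bids=[-] asks=[#1:1@96]
After op 2 [order #2] limit_buy(price=102, qty=9): fills=#2x#1:1@96; bids=[#2:8@102] asks=[-]
After op 3 [order #3] market_sell(qty=1): fills=#2x#3:1@102; bids=[#2:7@102] asks=[-]
After op 4 [order #4] market_buy(qty=4): fills=none; bids=[#2:7@102] asks=[-]
After op 5 [order #5] limit_sell(price=97, qty=7): fills=#2x#5:7@102; bids=[-] asks=[-]
After op 6 [order #6] limit_buy(price=96, qty=3): fills=none; bids=[#6:3@96] asks=[-]
After op 7 [order #7] market_sell(qty=2): fills=#6x#7:2@96; bids=[#6:1@96] asks=[-]
After op 8 [order #8] limit_buy(price=99, qty=10): fills=none; bids=[#8:10@99 #6:1@96] asks=[-]

Answer: 2@96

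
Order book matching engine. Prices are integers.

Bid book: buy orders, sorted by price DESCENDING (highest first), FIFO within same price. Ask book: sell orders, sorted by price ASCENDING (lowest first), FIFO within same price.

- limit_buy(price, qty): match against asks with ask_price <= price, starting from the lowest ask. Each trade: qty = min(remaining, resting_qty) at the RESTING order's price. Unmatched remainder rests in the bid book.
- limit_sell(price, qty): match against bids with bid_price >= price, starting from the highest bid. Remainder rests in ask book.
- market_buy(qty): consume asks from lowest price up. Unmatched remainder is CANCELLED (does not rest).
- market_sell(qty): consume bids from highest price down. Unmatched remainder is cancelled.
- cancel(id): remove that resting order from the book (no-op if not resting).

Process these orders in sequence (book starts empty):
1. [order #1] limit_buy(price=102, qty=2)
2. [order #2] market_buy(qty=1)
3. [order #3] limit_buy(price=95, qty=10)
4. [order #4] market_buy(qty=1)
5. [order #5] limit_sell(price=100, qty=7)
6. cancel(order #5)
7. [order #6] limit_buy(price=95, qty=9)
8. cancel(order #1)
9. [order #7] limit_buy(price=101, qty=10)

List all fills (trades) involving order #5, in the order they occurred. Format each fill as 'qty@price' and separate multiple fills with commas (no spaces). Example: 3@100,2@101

Answer: 2@102

Derivation:
After op 1 [order #1] limit_buy(price=102, qty=2): fills=none; bids=[#1:2@102] asks=[-]
After op 2 [order #2] market_buy(qty=1): fills=none; bids=[#1:2@102] asks=[-]
After op 3 [order #3] limit_buy(price=95, qty=10): fills=none; bids=[#1:2@102 #3:10@95] asks=[-]
After op 4 [order #4] market_buy(qty=1): fills=none; bids=[#1:2@102 #3:10@95] asks=[-]
After op 5 [order #5] limit_sell(price=100, qty=7): fills=#1x#5:2@102; bids=[#3:10@95] asks=[#5:5@100]
After op 6 cancel(order #5): fills=none; bids=[#3:10@95] asks=[-]
After op 7 [order #6] limit_buy(price=95, qty=9): fills=none; bids=[#3:10@95 #6:9@95] asks=[-]
After op 8 cancel(order #1): fills=none; bids=[#3:10@95 #6:9@95] asks=[-]
After op 9 [order #7] limit_buy(price=101, qty=10): fills=none; bids=[#7:10@101 #3:10@95 #6:9@95] asks=[-]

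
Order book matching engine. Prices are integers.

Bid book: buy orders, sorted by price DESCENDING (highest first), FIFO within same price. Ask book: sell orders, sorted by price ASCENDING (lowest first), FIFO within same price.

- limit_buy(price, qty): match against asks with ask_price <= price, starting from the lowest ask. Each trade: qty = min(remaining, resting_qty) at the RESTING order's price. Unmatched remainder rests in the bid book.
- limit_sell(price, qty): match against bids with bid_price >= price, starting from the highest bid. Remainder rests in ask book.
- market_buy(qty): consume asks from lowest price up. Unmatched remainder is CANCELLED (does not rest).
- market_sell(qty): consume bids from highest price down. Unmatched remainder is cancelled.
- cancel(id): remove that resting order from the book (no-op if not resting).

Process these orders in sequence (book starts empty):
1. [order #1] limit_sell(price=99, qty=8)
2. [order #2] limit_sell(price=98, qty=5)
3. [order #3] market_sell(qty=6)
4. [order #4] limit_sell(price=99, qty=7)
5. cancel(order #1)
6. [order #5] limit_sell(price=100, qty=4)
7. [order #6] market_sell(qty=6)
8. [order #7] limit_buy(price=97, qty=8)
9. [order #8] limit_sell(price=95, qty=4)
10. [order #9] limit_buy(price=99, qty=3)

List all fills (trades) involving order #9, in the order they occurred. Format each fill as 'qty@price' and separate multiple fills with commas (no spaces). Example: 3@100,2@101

Answer: 3@98

Derivation:
After op 1 [order #1] limit_sell(price=99, qty=8): fills=none; bids=[-] asks=[#1:8@99]
After op 2 [order #2] limit_sell(price=98, qty=5): fills=none; bids=[-] asks=[#2:5@98 #1:8@99]
After op 3 [order #3] market_sell(qty=6): fills=none; bids=[-] asks=[#2:5@98 #1:8@99]
After op 4 [order #4] limit_sell(price=99, qty=7): fills=none; bids=[-] asks=[#2:5@98 #1:8@99 #4:7@99]
After op 5 cancel(order #1): fills=none; bids=[-] asks=[#2:5@98 #4:7@99]
After op 6 [order #5] limit_sell(price=100, qty=4): fills=none; bids=[-] asks=[#2:5@98 #4:7@99 #5:4@100]
After op 7 [order #6] market_sell(qty=6): fills=none; bids=[-] asks=[#2:5@98 #4:7@99 #5:4@100]
After op 8 [order #7] limit_buy(price=97, qty=8): fills=none; bids=[#7:8@97] asks=[#2:5@98 #4:7@99 #5:4@100]
After op 9 [order #8] limit_sell(price=95, qty=4): fills=#7x#8:4@97; bids=[#7:4@97] asks=[#2:5@98 #4:7@99 #5:4@100]
After op 10 [order #9] limit_buy(price=99, qty=3): fills=#9x#2:3@98; bids=[#7:4@97] asks=[#2:2@98 #4:7@99 #5:4@100]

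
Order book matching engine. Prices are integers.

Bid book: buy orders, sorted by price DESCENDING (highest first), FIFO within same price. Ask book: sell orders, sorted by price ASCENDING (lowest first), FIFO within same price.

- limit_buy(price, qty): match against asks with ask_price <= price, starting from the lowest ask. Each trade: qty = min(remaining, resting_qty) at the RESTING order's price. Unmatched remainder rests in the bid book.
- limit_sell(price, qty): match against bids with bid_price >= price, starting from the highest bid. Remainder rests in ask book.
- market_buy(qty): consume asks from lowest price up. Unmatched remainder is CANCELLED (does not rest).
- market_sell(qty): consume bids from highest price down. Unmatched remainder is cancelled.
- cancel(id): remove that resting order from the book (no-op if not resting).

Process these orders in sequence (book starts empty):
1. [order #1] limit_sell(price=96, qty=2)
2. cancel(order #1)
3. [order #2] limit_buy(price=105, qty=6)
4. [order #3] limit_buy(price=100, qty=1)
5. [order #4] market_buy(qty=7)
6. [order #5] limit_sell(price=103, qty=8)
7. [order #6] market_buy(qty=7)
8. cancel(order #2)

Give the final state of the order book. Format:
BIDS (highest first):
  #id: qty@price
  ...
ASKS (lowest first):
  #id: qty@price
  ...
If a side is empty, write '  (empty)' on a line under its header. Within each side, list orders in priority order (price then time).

Answer: BIDS (highest first):
  #3: 1@100
ASKS (lowest first):
  (empty)

Derivation:
After op 1 [order #1] limit_sell(price=96, qty=2): fills=none; bids=[-] asks=[#1:2@96]
After op 2 cancel(order #1): fills=none; bids=[-] asks=[-]
After op 3 [order #2] limit_buy(price=105, qty=6): fills=none; bids=[#2:6@105] asks=[-]
After op 4 [order #3] limit_buy(price=100, qty=1): fills=none; bids=[#2:6@105 #3:1@100] asks=[-]
After op 5 [order #4] market_buy(qty=7): fills=none; bids=[#2:6@105 #3:1@100] asks=[-]
After op 6 [order #5] limit_sell(price=103, qty=8): fills=#2x#5:6@105; bids=[#3:1@100] asks=[#5:2@103]
After op 7 [order #6] market_buy(qty=7): fills=#6x#5:2@103; bids=[#3:1@100] asks=[-]
After op 8 cancel(order #2): fills=none; bids=[#3:1@100] asks=[-]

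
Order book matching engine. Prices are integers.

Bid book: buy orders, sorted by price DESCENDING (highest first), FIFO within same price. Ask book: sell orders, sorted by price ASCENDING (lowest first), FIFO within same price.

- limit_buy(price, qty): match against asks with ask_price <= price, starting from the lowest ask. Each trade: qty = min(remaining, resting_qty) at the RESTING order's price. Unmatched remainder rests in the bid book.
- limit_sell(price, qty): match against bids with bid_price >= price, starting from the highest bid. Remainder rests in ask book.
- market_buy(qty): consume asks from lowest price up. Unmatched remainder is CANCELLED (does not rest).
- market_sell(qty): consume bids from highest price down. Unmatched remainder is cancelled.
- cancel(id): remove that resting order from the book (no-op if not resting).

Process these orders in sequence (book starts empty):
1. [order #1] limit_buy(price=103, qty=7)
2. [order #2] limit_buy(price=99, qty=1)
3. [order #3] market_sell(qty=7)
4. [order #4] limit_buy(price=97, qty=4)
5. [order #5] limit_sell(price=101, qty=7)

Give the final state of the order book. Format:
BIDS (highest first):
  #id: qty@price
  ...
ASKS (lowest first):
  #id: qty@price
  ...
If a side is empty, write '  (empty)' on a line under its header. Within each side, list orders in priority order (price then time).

After op 1 [order #1] limit_buy(price=103, qty=7): fills=none; bids=[#1:7@103] asks=[-]
After op 2 [order #2] limit_buy(price=99, qty=1): fills=none; bids=[#1:7@103 #2:1@99] asks=[-]
After op 3 [order #3] market_sell(qty=7): fills=#1x#3:7@103; bids=[#2:1@99] asks=[-]
After op 4 [order #4] limit_buy(price=97, qty=4): fills=none; bids=[#2:1@99 #4:4@97] asks=[-]
After op 5 [order #5] limit_sell(price=101, qty=7): fills=none; bids=[#2:1@99 #4:4@97] asks=[#5:7@101]

Answer: BIDS (highest first):
  #2: 1@99
  #4: 4@97
ASKS (lowest first):
  #5: 7@101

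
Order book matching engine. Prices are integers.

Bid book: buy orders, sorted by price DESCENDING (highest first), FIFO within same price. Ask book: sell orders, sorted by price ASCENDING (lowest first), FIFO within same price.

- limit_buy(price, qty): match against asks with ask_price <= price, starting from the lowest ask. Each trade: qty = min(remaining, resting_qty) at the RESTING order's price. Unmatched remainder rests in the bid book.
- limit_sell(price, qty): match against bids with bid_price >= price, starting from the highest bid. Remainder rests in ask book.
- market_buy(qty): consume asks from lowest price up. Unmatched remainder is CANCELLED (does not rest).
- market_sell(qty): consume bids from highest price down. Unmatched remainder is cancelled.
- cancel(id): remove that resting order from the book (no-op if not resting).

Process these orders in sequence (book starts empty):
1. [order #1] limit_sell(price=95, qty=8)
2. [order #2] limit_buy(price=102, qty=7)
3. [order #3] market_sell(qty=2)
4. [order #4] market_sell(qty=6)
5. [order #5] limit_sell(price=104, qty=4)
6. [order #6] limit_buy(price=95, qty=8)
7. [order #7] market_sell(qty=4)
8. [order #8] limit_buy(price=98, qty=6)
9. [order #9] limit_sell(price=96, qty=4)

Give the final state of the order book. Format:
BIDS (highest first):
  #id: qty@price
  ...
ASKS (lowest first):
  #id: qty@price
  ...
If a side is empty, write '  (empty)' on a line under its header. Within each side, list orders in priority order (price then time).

After op 1 [order #1] limit_sell(price=95, qty=8): fills=none; bids=[-] asks=[#1:8@95]
After op 2 [order #2] limit_buy(price=102, qty=7): fills=#2x#1:7@95; bids=[-] asks=[#1:1@95]
After op 3 [order #3] market_sell(qty=2): fills=none; bids=[-] asks=[#1:1@95]
After op 4 [order #4] market_sell(qty=6): fills=none; bids=[-] asks=[#1:1@95]
After op 5 [order #5] limit_sell(price=104, qty=4): fills=none; bids=[-] asks=[#1:1@95 #5:4@104]
After op 6 [order #6] limit_buy(price=95, qty=8): fills=#6x#1:1@95; bids=[#6:7@95] asks=[#5:4@104]
After op 7 [order #7] market_sell(qty=4): fills=#6x#7:4@95; bids=[#6:3@95] asks=[#5:4@104]
After op 8 [order #8] limit_buy(price=98, qty=6): fills=none; bids=[#8:6@98 #6:3@95] asks=[#5:4@104]
After op 9 [order #9] limit_sell(price=96, qty=4): fills=#8x#9:4@98; bids=[#8:2@98 #6:3@95] asks=[#5:4@104]

Answer: BIDS (highest first):
  #8: 2@98
  #6: 3@95
ASKS (lowest first):
  #5: 4@104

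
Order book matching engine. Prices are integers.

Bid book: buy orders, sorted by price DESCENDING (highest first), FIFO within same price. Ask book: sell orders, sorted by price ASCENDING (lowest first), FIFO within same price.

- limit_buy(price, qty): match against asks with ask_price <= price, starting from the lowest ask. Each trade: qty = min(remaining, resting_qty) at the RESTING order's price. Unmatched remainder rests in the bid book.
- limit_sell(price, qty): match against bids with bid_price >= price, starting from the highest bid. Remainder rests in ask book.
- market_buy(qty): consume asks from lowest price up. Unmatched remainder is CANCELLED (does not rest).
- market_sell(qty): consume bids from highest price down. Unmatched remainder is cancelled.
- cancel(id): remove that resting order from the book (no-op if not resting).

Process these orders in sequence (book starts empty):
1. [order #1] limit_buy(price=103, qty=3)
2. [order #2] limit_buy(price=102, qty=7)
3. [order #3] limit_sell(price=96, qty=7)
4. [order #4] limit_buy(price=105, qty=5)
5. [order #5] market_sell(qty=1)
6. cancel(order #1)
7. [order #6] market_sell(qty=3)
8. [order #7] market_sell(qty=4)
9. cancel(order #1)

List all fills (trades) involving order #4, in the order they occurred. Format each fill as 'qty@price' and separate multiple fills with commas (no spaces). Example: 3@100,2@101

After op 1 [order #1] limit_buy(price=103, qty=3): fills=none; bids=[#1:3@103] asks=[-]
After op 2 [order #2] limit_buy(price=102, qty=7): fills=none; bids=[#1:3@103 #2:7@102] asks=[-]
After op 3 [order #3] limit_sell(price=96, qty=7): fills=#1x#3:3@103 #2x#3:4@102; bids=[#2:3@102] asks=[-]
After op 4 [order #4] limit_buy(price=105, qty=5): fills=none; bids=[#4:5@105 #2:3@102] asks=[-]
After op 5 [order #5] market_sell(qty=1): fills=#4x#5:1@105; bids=[#4:4@105 #2:3@102] asks=[-]
After op 6 cancel(order #1): fills=none; bids=[#4:4@105 #2:3@102] asks=[-]
After op 7 [order #6] market_sell(qty=3): fills=#4x#6:3@105; bids=[#4:1@105 #2:3@102] asks=[-]
After op 8 [order #7] market_sell(qty=4): fills=#4x#7:1@105 #2x#7:3@102; bids=[-] asks=[-]
After op 9 cancel(order #1): fills=none; bids=[-] asks=[-]

Answer: 1@105,3@105,1@105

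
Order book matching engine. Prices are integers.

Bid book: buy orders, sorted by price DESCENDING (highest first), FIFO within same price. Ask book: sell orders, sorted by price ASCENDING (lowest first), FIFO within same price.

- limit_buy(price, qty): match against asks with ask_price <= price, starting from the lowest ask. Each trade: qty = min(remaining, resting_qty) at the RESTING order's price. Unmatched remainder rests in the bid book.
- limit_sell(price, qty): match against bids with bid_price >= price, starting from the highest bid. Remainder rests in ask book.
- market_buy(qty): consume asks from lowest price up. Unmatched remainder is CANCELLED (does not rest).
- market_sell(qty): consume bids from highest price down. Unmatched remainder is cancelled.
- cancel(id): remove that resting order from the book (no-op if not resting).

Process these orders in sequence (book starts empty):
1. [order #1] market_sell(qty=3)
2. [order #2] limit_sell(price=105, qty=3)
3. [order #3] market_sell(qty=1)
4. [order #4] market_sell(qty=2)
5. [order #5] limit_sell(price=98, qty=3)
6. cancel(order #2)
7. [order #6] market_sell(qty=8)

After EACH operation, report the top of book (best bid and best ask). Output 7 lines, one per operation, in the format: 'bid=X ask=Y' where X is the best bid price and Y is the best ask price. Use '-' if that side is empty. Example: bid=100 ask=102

Answer: bid=- ask=-
bid=- ask=105
bid=- ask=105
bid=- ask=105
bid=- ask=98
bid=- ask=98
bid=- ask=98

Derivation:
After op 1 [order #1] market_sell(qty=3): fills=none; bids=[-] asks=[-]
After op 2 [order #2] limit_sell(price=105, qty=3): fills=none; bids=[-] asks=[#2:3@105]
After op 3 [order #3] market_sell(qty=1): fills=none; bids=[-] asks=[#2:3@105]
After op 4 [order #4] market_sell(qty=2): fills=none; bids=[-] asks=[#2:3@105]
After op 5 [order #5] limit_sell(price=98, qty=3): fills=none; bids=[-] asks=[#5:3@98 #2:3@105]
After op 6 cancel(order #2): fills=none; bids=[-] asks=[#5:3@98]
After op 7 [order #6] market_sell(qty=8): fills=none; bids=[-] asks=[#5:3@98]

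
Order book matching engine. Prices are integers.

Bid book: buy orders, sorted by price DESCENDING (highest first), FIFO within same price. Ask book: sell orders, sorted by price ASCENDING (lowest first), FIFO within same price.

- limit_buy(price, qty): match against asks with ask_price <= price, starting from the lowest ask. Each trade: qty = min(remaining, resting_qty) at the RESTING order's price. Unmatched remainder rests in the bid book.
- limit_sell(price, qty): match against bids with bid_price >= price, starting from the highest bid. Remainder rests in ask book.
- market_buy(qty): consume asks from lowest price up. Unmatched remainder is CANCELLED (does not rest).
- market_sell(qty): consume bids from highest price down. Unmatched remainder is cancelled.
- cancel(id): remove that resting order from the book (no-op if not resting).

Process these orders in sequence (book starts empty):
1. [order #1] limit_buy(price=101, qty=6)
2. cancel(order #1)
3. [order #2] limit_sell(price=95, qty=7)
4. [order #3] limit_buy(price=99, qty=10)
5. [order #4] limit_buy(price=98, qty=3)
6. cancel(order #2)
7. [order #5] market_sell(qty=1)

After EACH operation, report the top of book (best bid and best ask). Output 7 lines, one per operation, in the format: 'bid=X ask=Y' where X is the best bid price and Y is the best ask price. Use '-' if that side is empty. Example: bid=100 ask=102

Answer: bid=101 ask=-
bid=- ask=-
bid=- ask=95
bid=99 ask=-
bid=99 ask=-
bid=99 ask=-
bid=99 ask=-

Derivation:
After op 1 [order #1] limit_buy(price=101, qty=6): fills=none; bids=[#1:6@101] asks=[-]
After op 2 cancel(order #1): fills=none; bids=[-] asks=[-]
After op 3 [order #2] limit_sell(price=95, qty=7): fills=none; bids=[-] asks=[#2:7@95]
After op 4 [order #3] limit_buy(price=99, qty=10): fills=#3x#2:7@95; bids=[#3:3@99] asks=[-]
After op 5 [order #4] limit_buy(price=98, qty=3): fills=none; bids=[#3:3@99 #4:3@98] asks=[-]
After op 6 cancel(order #2): fills=none; bids=[#3:3@99 #4:3@98] asks=[-]
After op 7 [order #5] market_sell(qty=1): fills=#3x#5:1@99; bids=[#3:2@99 #4:3@98] asks=[-]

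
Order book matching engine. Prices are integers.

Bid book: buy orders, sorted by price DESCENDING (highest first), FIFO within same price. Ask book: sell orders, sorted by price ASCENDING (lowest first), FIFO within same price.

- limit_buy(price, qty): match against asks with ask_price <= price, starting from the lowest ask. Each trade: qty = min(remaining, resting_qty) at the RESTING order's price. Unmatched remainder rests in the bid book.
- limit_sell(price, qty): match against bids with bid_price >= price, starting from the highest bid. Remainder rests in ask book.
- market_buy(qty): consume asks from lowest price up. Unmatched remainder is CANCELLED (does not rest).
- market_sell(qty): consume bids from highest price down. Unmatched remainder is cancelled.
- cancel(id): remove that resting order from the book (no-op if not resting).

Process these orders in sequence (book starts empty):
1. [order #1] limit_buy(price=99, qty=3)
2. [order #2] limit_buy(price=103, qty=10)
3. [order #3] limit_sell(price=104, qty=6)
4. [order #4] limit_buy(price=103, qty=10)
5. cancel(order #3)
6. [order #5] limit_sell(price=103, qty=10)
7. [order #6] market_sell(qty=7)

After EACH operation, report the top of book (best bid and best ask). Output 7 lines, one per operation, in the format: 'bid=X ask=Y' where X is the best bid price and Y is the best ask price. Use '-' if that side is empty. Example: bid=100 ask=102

Answer: bid=99 ask=-
bid=103 ask=-
bid=103 ask=104
bid=103 ask=104
bid=103 ask=-
bid=103 ask=-
bid=103 ask=-

Derivation:
After op 1 [order #1] limit_buy(price=99, qty=3): fills=none; bids=[#1:3@99] asks=[-]
After op 2 [order #2] limit_buy(price=103, qty=10): fills=none; bids=[#2:10@103 #1:3@99] asks=[-]
After op 3 [order #3] limit_sell(price=104, qty=6): fills=none; bids=[#2:10@103 #1:3@99] asks=[#3:6@104]
After op 4 [order #4] limit_buy(price=103, qty=10): fills=none; bids=[#2:10@103 #4:10@103 #1:3@99] asks=[#3:6@104]
After op 5 cancel(order #3): fills=none; bids=[#2:10@103 #4:10@103 #1:3@99] asks=[-]
After op 6 [order #5] limit_sell(price=103, qty=10): fills=#2x#5:10@103; bids=[#4:10@103 #1:3@99] asks=[-]
After op 7 [order #6] market_sell(qty=7): fills=#4x#6:7@103; bids=[#4:3@103 #1:3@99] asks=[-]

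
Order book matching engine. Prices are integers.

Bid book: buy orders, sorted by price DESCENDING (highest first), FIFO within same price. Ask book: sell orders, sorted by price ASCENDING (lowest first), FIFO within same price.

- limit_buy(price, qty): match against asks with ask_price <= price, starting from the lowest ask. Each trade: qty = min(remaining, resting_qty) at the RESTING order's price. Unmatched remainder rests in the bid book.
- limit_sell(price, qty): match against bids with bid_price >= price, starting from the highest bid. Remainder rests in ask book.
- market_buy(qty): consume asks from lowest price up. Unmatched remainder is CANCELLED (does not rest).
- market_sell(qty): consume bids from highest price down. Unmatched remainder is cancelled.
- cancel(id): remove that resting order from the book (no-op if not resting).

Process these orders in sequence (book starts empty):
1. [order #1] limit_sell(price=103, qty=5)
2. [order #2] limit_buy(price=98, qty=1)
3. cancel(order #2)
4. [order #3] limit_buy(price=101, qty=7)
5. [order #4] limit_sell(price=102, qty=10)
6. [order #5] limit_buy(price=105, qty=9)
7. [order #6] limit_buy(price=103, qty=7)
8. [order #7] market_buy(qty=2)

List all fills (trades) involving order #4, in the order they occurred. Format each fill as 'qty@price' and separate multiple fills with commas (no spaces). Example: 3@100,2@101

After op 1 [order #1] limit_sell(price=103, qty=5): fills=none; bids=[-] asks=[#1:5@103]
After op 2 [order #2] limit_buy(price=98, qty=1): fills=none; bids=[#2:1@98] asks=[#1:5@103]
After op 3 cancel(order #2): fills=none; bids=[-] asks=[#1:5@103]
After op 4 [order #3] limit_buy(price=101, qty=7): fills=none; bids=[#3:7@101] asks=[#1:5@103]
After op 5 [order #4] limit_sell(price=102, qty=10): fills=none; bids=[#3:7@101] asks=[#4:10@102 #1:5@103]
After op 6 [order #5] limit_buy(price=105, qty=9): fills=#5x#4:9@102; bids=[#3:7@101] asks=[#4:1@102 #1:5@103]
After op 7 [order #6] limit_buy(price=103, qty=7): fills=#6x#4:1@102 #6x#1:5@103; bids=[#6:1@103 #3:7@101] asks=[-]
After op 8 [order #7] market_buy(qty=2): fills=none; bids=[#6:1@103 #3:7@101] asks=[-]

Answer: 9@102,1@102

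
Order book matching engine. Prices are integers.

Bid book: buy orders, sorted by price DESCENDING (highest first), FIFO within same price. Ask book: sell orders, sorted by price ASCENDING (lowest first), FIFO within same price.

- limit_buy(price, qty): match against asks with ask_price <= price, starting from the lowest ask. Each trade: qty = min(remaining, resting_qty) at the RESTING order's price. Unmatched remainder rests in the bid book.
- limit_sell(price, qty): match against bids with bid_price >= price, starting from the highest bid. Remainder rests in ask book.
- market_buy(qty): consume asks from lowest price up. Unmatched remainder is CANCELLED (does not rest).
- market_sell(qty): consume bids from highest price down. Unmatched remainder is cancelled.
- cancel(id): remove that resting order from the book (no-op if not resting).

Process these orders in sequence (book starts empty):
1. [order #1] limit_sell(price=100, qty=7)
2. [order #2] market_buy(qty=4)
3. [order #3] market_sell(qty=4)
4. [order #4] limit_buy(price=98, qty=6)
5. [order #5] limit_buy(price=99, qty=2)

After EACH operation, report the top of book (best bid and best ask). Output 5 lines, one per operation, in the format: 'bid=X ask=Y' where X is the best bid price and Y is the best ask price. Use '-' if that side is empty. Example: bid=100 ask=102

Answer: bid=- ask=100
bid=- ask=100
bid=- ask=100
bid=98 ask=100
bid=99 ask=100

Derivation:
After op 1 [order #1] limit_sell(price=100, qty=7): fills=none; bids=[-] asks=[#1:7@100]
After op 2 [order #2] market_buy(qty=4): fills=#2x#1:4@100; bids=[-] asks=[#1:3@100]
After op 3 [order #3] market_sell(qty=4): fills=none; bids=[-] asks=[#1:3@100]
After op 4 [order #4] limit_buy(price=98, qty=6): fills=none; bids=[#4:6@98] asks=[#1:3@100]
After op 5 [order #5] limit_buy(price=99, qty=2): fills=none; bids=[#5:2@99 #4:6@98] asks=[#1:3@100]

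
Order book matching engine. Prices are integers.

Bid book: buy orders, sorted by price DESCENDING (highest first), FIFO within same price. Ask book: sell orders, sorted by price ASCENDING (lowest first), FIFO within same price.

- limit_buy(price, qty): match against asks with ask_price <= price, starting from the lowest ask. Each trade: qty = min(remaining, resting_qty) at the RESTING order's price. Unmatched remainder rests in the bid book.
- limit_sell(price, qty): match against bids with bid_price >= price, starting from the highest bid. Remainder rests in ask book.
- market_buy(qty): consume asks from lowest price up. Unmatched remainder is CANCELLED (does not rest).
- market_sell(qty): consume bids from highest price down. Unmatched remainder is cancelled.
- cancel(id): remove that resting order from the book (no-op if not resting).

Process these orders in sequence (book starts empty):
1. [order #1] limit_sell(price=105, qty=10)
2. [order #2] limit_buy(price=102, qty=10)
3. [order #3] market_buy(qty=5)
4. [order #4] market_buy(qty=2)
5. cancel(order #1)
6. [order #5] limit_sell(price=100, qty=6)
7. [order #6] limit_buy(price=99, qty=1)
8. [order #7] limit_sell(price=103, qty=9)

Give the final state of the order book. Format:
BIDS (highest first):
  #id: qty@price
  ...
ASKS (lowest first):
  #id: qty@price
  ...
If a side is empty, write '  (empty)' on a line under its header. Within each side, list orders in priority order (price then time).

After op 1 [order #1] limit_sell(price=105, qty=10): fills=none; bids=[-] asks=[#1:10@105]
After op 2 [order #2] limit_buy(price=102, qty=10): fills=none; bids=[#2:10@102] asks=[#1:10@105]
After op 3 [order #3] market_buy(qty=5): fills=#3x#1:5@105; bids=[#2:10@102] asks=[#1:5@105]
After op 4 [order #4] market_buy(qty=2): fills=#4x#1:2@105; bids=[#2:10@102] asks=[#1:3@105]
After op 5 cancel(order #1): fills=none; bids=[#2:10@102] asks=[-]
After op 6 [order #5] limit_sell(price=100, qty=6): fills=#2x#5:6@102; bids=[#2:4@102] asks=[-]
After op 7 [order #6] limit_buy(price=99, qty=1): fills=none; bids=[#2:4@102 #6:1@99] asks=[-]
After op 8 [order #7] limit_sell(price=103, qty=9): fills=none; bids=[#2:4@102 #6:1@99] asks=[#7:9@103]

Answer: BIDS (highest first):
  #2: 4@102
  #6: 1@99
ASKS (lowest first):
  #7: 9@103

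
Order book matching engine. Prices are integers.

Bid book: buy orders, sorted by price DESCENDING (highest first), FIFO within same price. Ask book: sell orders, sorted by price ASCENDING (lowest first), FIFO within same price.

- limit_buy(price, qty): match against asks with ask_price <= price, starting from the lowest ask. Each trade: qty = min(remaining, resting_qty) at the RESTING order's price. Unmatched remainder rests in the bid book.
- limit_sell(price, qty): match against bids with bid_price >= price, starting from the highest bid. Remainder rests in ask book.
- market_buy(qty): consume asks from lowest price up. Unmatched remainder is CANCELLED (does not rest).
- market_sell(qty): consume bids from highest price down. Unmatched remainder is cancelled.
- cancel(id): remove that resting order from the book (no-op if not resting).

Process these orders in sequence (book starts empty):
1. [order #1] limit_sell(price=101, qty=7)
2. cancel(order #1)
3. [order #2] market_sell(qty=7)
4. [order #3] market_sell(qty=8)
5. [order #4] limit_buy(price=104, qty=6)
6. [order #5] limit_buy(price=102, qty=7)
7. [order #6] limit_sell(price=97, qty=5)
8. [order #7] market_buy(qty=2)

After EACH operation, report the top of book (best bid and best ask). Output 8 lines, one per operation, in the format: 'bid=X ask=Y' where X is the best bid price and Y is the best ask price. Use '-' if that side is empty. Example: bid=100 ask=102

Answer: bid=- ask=101
bid=- ask=-
bid=- ask=-
bid=- ask=-
bid=104 ask=-
bid=104 ask=-
bid=104 ask=-
bid=104 ask=-

Derivation:
After op 1 [order #1] limit_sell(price=101, qty=7): fills=none; bids=[-] asks=[#1:7@101]
After op 2 cancel(order #1): fills=none; bids=[-] asks=[-]
After op 3 [order #2] market_sell(qty=7): fills=none; bids=[-] asks=[-]
After op 4 [order #3] market_sell(qty=8): fills=none; bids=[-] asks=[-]
After op 5 [order #4] limit_buy(price=104, qty=6): fills=none; bids=[#4:6@104] asks=[-]
After op 6 [order #5] limit_buy(price=102, qty=7): fills=none; bids=[#4:6@104 #5:7@102] asks=[-]
After op 7 [order #6] limit_sell(price=97, qty=5): fills=#4x#6:5@104; bids=[#4:1@104 #5:7@102] asks=[-]
After op 8 [order #7] market_buy(qty=2): fills=none; bids=[#4:1@104 #5:7@102] asks=[-]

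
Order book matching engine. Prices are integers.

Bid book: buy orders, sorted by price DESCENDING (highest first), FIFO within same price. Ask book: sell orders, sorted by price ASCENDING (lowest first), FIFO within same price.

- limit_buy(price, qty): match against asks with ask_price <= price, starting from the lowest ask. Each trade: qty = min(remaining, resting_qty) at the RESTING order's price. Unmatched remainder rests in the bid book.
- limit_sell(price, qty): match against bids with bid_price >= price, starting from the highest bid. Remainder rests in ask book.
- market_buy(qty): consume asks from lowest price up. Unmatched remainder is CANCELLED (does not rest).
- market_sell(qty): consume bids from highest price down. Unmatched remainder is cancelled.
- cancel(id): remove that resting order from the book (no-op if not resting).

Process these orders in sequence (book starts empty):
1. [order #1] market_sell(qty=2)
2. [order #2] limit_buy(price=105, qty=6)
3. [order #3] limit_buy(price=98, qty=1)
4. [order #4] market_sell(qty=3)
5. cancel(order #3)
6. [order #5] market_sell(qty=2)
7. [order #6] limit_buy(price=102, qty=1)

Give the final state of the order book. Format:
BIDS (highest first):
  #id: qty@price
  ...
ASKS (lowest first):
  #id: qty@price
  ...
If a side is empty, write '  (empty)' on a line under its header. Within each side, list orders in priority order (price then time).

After op 1 [order #1] market_sell(qty=2): fills=none; bids=[-] asks=[-]
After op 2 [order #2] limit_buy(price=105, qty=6): fills=none; bids=[#2:6@105] asks=[-]
After op 3 [order #3] limit_buy(price=98, qty=1): fills=none; bids=[#2:6@105 #3:1@98] asks=[-]
After op 4 [order #4] market_sell(qty=3): fills=#2x#4:3@105; bids=[#2:3@105 #3:1@98] asks=[-]
After op 5 cancel(order #3): fills=none; bids=[#2:3@105] asks=[-]
After op 6 [order #5] market_sell(qty=2): fills=#2x#5:2@105; bids=[#2:1@105] asks=[-]
After op 7 [order #6] limit_buy(price=102, qty=1): fills=none; bids=[#2:1@105 #6:1@102] asks=[-]

Answer: BIDS (highest first):
  #2: 1@105
  #6: 1@102
ASKS (lowest first):
  (empty)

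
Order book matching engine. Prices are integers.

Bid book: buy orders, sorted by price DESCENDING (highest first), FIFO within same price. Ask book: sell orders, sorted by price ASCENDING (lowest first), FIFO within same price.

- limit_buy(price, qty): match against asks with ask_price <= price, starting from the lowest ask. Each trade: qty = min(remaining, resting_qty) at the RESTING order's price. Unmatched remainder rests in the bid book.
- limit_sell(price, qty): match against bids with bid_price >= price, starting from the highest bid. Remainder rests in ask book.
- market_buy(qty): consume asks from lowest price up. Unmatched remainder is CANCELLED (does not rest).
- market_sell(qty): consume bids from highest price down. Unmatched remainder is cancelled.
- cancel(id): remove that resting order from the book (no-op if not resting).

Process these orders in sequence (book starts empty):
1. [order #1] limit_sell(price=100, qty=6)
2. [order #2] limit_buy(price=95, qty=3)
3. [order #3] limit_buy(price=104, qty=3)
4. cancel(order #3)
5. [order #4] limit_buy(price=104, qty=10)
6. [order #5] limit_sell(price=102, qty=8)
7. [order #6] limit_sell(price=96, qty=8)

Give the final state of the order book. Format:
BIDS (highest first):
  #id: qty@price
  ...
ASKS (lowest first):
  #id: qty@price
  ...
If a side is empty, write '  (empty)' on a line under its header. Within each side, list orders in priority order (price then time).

After op 1 [order #1] limit_sell(price=100, qty=6): fills=none; bids=[-] asks=[#1:6@100]
After op 2 [order #2] limit_buy(price=95, qty=3): fills=none; bids=[#2:3@95] asks=[#1:6@100]
After op 3 [order #3] limit_buy(price=104, qty=3): fills=#3x#1:3@100; bids=[#2:3@95] asks=[#1:3@100]
After op 4 cancel(order #3): fills=none; bids=[#2:3@95] asks=[#1:3@100]
After op 5 [order #4] limit_buy(price=104, qty=10): fills=#4x#1:3@100; bids=[#4:7@104 #2:3@95] asks=[-]
After op 6 [order #5] limit_sell(price=102, qty=8): fills=#4x#5:7@104; bids=[#2:3@95] asks=[#5:1@102]
After op 7 [order #6] limit_sell(price=96, qty=8): fills=none; bids=[#2:3@95] asks=[#6:8@96 #5:1@102]

Answer: BIDS (highest first):
  #2: 3@95
ASKS (lowest first):
  #6: 8@96
  #5: 1@102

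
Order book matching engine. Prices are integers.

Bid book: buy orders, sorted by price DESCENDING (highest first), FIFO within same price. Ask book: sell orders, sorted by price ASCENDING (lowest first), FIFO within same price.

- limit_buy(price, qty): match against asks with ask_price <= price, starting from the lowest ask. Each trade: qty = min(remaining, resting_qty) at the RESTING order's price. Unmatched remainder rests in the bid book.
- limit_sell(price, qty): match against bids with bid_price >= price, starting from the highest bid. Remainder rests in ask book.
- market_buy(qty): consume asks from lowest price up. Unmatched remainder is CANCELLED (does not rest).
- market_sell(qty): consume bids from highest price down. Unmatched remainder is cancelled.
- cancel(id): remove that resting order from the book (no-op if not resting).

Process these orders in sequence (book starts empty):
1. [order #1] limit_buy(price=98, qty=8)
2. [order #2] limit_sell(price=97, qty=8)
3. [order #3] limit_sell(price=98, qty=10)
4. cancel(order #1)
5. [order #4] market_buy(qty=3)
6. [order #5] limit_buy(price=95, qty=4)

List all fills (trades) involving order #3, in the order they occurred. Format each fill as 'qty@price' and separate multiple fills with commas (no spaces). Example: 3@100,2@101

Answer: 3@98

Derivation:
After op 1 [order #1] limit_buy(price=98, qty=8): fills=none; bids=[#1:8@98] asks=[-]
After op 2 [order #2] limit_sell(price=97, qty=8): fills=#1x#2:8@98; bids=[-] asks=[-]
After op 3 [order #3] limit_sell(price=98, qty=10): fills=none; bids=[-] asks=[#3:10@98]
After op 4 cancel(order #1): fills=none; bids=[-] asks=[#3:10@98]
After op 5 [order #4] market_buy(qty=3): fills=#4x#3:3@98; bids=[-] asks=[#3:7@98]
After op 6 [order #5] limit_buy(price=95, qty=4): fills=none; bids=[#5:4@95] asks=[#3:7@98]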